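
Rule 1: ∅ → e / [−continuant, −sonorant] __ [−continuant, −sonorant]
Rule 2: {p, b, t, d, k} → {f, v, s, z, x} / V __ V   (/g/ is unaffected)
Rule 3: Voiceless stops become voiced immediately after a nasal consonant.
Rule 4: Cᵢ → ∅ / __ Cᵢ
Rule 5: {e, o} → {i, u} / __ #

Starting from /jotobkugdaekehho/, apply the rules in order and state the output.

Rule 1 (stop-cluster e-epenthesis): /b/ and /k/ form a stop–stop cluster, so [e] is inserted between them. /g/ and /d/ form a stop–stop cluster, so [e] is inserted between them. /jotobkugdaekehho/ → jotobekugedaekehho.
Rule 2 (intervocalic spirantization): /t/ is a stop between vowels /o/ and /o/, so it spirantizes to the fricative [s]. /b/ is a stop between vowels /o/ and /e/, so it spirantizes to the fricative [v]. /k/ is a stop between vowels /e/ and /u/, so it spirantizes to the fricative [x]. /d/ is a stop between vowels /e/ and /a/, so it spirantizes to the fricative [z]. /k/ is a stop between vowels /e/ and /e/, so it spirantizes to the fricative [x]. /jotobekugedaekehho/ → josovexugezaexehho.
Rule 3 (post-nasal voicing): no segment meets the environment; /josovexugezaexehho/ is unchanged.
Rule 4 (degemination): /hh/ is a geminate; the first /h/ deletes. /josovexugezaexehho/ → josovexugezaexeho.
Rule 5 (final vowel raising): /o/ is a mid vowel in word-final position, so it raises to [u]. /josovexugezaexeho/ → josovexugezaexehu.

josovexugezaexehu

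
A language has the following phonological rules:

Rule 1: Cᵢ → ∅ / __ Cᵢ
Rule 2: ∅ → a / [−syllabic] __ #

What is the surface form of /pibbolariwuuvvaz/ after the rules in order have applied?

pibolariwuuvaza

Rule 1 (degemination): /bb/ is a geminate; the first /b/ deletes. /vv/ is a geminate; the first /v/ deletes. /pibbolariwuuvvaz/ → pibolariwuuvaz.
Rule 2 (final a-epenthesis): the form ends in the consonant /z/, so [a] is inserted word-finally. /pibolariwuuvaz/ → pibolariwuuvaza.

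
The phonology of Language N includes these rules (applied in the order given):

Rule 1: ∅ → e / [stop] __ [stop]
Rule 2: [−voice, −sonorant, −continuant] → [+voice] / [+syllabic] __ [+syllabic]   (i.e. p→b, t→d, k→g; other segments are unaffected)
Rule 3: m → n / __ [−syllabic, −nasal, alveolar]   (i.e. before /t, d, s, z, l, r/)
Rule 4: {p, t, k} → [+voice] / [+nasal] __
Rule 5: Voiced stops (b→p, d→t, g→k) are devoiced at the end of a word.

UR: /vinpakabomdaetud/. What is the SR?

vinbagabondaedut

Rule 1 (stop-cluster e-epenthesis): no segment meets the environment; /vinpakabomdaetud/ is unchanged.
Rule 2 (intervocalic voicing): /k/ is a voiceless stop between vowels /a/ and /a/, so it voices to [g]. /t/ is a voiceless stop between vowels /e/ and /u/, so it voices to [d]. /vinpakabomdaetud/ → vinpagabomdaedud.
Rule 3 (nasal place assimilation): /m/ precedes the alveolar consonant /d/, so it assimilates in place to [n]. /vinpagabomdaedud/ → vinpagabondaedud.
Rule 4 (post-nasal voicing): /p/ is a voiceless stop immediately after the nasal /n/, so it voices to [b]. /vinpagabondaedud/ → vinbagabondaedud.
Rule 5 (final devoicing): /d/ is a voiced stop in word-final position, so it devoices to [t]. /vinbagabondaedud/ → vinbagabondaedut.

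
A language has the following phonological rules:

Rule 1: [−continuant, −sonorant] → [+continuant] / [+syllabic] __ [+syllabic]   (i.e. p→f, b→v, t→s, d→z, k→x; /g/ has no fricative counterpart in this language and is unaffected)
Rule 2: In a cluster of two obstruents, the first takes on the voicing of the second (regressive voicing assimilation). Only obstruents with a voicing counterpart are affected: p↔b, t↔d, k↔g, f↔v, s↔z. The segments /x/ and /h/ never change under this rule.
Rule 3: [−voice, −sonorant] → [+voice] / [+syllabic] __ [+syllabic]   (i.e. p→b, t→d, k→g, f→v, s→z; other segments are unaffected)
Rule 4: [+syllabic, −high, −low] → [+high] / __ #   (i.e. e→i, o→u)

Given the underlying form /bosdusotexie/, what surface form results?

Rule 1 (intervocalic spirantization): /t/ is a stop between vowels /o/ and /e/, so it spirantizes to the fricative [s]. /bosdusotexie/ → bosdusosexie.
Rule 2 (regressive voicing assimilation): /s/ precedes the voiced obstruent /d/, so it voices to [z] by assimilation. /bosdusosexie/ → bozdusosexie.
Rule 3 (intervocalic voicing): /s/ is a voiceless obstruent between vowels /u/ and /o/, so it voices to [z]. /s/ is a voiceless obstruent between vowels /o/ and /e/, so it voices to [z]. /bozdusosexie/ → bozduzozexie.
Rule 4 (final vowel raising): /e/ is a mid vowel in word-final position, so it raises to [i]. /bozduzozexie/ → bozduzozexii.

bozduzozexii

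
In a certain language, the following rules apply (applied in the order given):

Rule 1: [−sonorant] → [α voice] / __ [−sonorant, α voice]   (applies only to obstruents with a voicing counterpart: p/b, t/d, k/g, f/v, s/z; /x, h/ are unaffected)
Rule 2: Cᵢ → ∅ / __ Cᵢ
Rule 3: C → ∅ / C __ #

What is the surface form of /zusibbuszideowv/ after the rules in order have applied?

zusibuzideow

Rule 1 (regressive voicing assimilation): /s/ precedes the voiced obstruent /z/, so it voices to [z] by assimilation. /zusibbuszideowv/ → zusibbuzzideowv.
Rule 2 (degemination): /bb/ is a geminate; the first /b/ deletes. /zz/ is a geminate; the first /z/ deletes. /zusibbuzzideowv/ → zusibuzideowv.
Rule 3 (final cluster simplification): /v/ is the second consonant of a word-final cluster /wv/, so it deletes. /zusibuzideowv/ → zusibuzideow.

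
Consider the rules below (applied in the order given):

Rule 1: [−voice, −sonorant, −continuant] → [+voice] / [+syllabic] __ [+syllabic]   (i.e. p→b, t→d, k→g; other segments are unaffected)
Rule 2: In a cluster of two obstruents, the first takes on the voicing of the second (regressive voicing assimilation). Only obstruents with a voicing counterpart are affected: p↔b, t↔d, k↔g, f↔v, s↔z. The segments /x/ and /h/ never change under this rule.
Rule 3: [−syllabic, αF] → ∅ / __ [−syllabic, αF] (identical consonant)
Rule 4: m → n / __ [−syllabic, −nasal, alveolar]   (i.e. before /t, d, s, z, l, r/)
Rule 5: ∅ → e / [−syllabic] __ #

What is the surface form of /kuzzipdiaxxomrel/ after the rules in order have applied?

Rule 1 (intervocalic voicing): no segment meets the environment; /kuzzipdiaxxomrel/ is unchanged.
Rule 2 (regressive voicing assimilation): /p/ precedes the voiced obstruent /d/, so it voices to [b] by assimilation. /kuzzipdiaxxomrel/ → kuzzibdiaxxomrel.
Rule 3 (degemination): /zz/ is a geminate; the first /z/ deletes. /xx/ is a geminate; the first /x/ deletes. /kuzzibdiaxxomrel/ → kuzibdiaxomrel.
Rule 4 (nasal place assimilation): /m/ precedes the alveolar consonant /r/, so it assimilates in place to [n]. /kuzibdiaxomrel/ → kuzibdiaxonrel.
Rule 5 (final e-epenthesis): the form ends in the consonant /l/, so [e] is inserted word-finally. /kuzibdiaxonrel/ → kuzibdiaxonrele.

kuzibdiaxonrele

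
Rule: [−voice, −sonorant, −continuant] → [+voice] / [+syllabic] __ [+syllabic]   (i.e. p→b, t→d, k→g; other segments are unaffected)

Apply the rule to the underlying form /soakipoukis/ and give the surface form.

soagibougis

/k/ is a voiceless stop between vowels /a/ and /i/, so it voices to [g].
/p/ is a voiceless stop between vowels /i/ and /o/, so it voices to [b].
/k/ is a voiceless stop between vowels /u/ and /i/, so it voices to [g].
Surface form: [soagibougis].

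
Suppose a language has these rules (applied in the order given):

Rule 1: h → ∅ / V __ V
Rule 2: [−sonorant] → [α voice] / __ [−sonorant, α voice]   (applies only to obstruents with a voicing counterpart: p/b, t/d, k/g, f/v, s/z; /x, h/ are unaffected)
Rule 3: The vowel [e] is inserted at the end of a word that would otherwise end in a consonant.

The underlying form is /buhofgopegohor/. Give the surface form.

buovgopegoore

Rule 1 (intervocalic h-deletion): /h/ occurs between vowels /u/ and /o/, so it deletes. /h/ occurs between vowels /o/ and /o/, so it deletes. /buhofgopegohor/ → buofgopegoor.
Rule 2 (regressive voicing assimilation): /f/ precedes the voiced obstruent /g/, so it voices to [v] by assimilation. /buofgopegoor/ → buovgopegoor.
Rule 3 (final e-epenthesis): the form ends in the consonant /r/, so [e] is inserted word-finally. /buovgopegoor/ → buovgopegoore.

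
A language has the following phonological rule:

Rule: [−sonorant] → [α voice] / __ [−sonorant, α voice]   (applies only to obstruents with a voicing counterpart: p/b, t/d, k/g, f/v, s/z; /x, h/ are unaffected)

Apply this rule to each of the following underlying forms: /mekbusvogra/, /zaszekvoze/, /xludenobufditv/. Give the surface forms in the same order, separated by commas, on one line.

megbuzvogra, zazzegvoze, xludenobuvdidv

/mekbusvogra/: /k/ precedes the voiced obstruent /b/, so it voices to [g] by assimilation. /s/ precedes the voiced obstruent /v/, so it voices to [z] by assimilation. → [megbuzvogra].
/zaszekvoze/: /s/ precedes the voiced obstruent /z/, so it voices to [z] by assimilation. /k/ precedes the voiced obstruent /v/, so it voices to [g] by assimilation. → [zazzegvoze].
/xludenobufditv/: /f/ precedes the voiced obstruent /d/, so it voices to [v] by assimilation. /t/ precedes the voiced obstruent /v/, so it voices to [d] by assimilation. → [xludenobuvdidv].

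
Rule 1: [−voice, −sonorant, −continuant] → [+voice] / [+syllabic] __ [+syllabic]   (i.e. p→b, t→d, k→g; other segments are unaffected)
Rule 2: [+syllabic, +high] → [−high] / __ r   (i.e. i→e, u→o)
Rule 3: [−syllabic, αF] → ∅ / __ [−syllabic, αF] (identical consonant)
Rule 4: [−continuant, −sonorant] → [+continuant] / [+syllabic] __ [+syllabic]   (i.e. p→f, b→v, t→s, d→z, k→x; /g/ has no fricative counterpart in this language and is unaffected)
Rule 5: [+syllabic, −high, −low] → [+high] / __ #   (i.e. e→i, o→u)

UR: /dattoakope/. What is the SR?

Rule 1 (intervocalic voicing): /k/ is a voiceless stop between vowels /a/ and /o/, so it voices to [g]. /p/ is a voiceless stop between vowels /o/ and /e/, so it voices to [b]. /dattoakope/ → dattoagobe.
Rule 2 (pre-rhotic lowering): no segment meets the environment; /dattoagobe/ is unchanged.
Rule 3 (degemination): /tt/ is a geminate; the first /t/ deletes. /dattoagobe/ → datoagobe.
Rule 4 (intervocalic spirantization): /t/ is a stop between vowels /a/ and /o/, so it spirantizes to the fricative [s]. /b/ is a stop between vowels /o/ and /e/, so it spirantizes to the fricative [v]. /datoagobe/ → dasoagove.
Rule 5 (final vowel raising): /e/ is a mid vowel in word-final position, so it raises to [i]. /dasoagove/ → dasoagovi.

dasoagovi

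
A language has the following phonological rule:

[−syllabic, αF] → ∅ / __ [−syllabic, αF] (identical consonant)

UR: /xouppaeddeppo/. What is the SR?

xoupaedepo

/pp/ is a geminate; the first /p/ deletes.
/dd/ is a geminate; the first /d/ deletes.
/pp/ is a geminate; the first /p/ deletes.
Surface form: [xoupaedepo].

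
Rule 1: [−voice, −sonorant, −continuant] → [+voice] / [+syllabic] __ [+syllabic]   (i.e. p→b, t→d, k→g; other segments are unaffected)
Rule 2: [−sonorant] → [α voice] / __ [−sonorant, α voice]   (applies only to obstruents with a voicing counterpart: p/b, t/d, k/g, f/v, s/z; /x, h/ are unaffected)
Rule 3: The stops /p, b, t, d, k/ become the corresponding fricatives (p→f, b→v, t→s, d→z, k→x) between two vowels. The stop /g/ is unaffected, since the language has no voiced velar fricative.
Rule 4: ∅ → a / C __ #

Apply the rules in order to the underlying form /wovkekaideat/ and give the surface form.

wofkegaizeata

Rule 1 (intervocalic voicing): /k/ is a voiceless stop between vowels /e/ and /a/, so it voices to [g]. /wovkekaideat/ → wovkegaideat.
Rule 2 (regressive voicing assimilation): /v/ precedes the voiceless obstruent /k/, so it devoices to [f] by assimilation. /wovkegaideat/ → wofkegaideat.
Rule 3 (intervocalic spirantization): /d/ is a stop between vowels /i/ and /e/, so it spirantizes to the fricative [z]. /wofkegaideat/ → wofkegaizeat.
Rule 4 (final a-epenthesis): the form ends in the consonant /t/, so [a] is inserted word-finally. /wofkegaizeat/ → wofkegaizeata.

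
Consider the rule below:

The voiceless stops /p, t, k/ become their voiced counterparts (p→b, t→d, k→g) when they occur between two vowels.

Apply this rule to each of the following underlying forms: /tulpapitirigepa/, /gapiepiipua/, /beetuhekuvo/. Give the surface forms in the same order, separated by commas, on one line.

/tulpapitirigepa/: /p/ is a voiceless stop between vowels /a/ and /i/, so it voices to [b]. /t/ is a voiceless stop between vowels /i/ and /i/, so it voices to [d]. /p/ is a voiceless stop between vowels /e/ and /a/, so it voices to [b]. → [tulpabidirigeba].
/gapiepiipua/: /p/ is a voiceless stop between vowels /a/ and /i/, so it voices to [b]. /p/ is a voiceless stop between vowels /e/ and /i/, so it voices to [b]. /p/ is a voiceless stop between vowels /i/ and /u/, so it voices to [b]. → [gabiebiibua].
/beetuhekuvo/: /t/ is a voiceless stop between vowels /e/ and /u/, so it voices to [d]. /k/ is a voiceless stop between vowels /e/ and /u/, so it voices to [g]. → [beeduheguvo].

tulpabidirigeba, gabiebiibua, beeduheguvo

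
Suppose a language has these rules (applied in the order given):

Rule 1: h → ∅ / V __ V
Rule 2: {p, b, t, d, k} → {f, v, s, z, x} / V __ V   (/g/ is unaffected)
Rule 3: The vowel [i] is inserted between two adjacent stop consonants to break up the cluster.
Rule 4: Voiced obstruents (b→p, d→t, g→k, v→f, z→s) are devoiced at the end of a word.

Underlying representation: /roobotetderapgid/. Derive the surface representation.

Rule 1 (intervocalic h-deletion): no segment meets the environment; /roobotetderapgid/ is unchanged.
Rule 2 (intervocalic spirantization): /b/ is a stop between vowels /o/ and /o/, so it spirantizes to the fricative [v]. /t/ is a stop between vowels /o/ and /e/, so it spirantizes to the fricative [s]. /roobotetderapgid/ → roovosetderapgid.
Rule 3 (stop-cluster i-epenthesis): /t/ and /d/ form a stop–stop cluster, so [i] is inserted between them. /p/ and /g/ form a stop–stop cluster, so [i] is inserted between them. /roovosetderapgid/ → roovosetiderapigid.
Rule 4 (final devoicing): /d/ is a voiced obstruent in word-final position, so it devoices to [t]. /roovosetiderapigid/ → roovosetiderapigit.

roovosetiderapigit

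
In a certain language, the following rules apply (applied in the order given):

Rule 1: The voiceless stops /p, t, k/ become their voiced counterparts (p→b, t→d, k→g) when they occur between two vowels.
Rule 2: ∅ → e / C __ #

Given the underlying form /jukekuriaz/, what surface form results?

Rule 1 (intervocalic voicing): /k/ is a voiceless stop between vowels /u/ and /e/, so it voices to [g]. /k/ is a voiceless stop between vowels /e/ and /u/, so it voices to [g]. /jukekuriaz/ → jugeguriaz.
Rule 2 (final e-epenthesis): the form ends in the consonant /z/, so [e] is inserted word-finally. /jugeguriaz/ → jugeguriaze.

jugeguriaze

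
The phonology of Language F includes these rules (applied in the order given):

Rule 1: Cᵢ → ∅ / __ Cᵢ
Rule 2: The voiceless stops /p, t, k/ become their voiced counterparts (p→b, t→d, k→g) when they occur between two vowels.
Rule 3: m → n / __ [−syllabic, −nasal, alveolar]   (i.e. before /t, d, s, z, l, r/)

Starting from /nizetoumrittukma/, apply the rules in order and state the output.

Rule 1 (degemination): /tt/ is a geminate; the first /t/ deletes. /nizetoumrittukma/ → nizetoumritukma.
Rule 2 (intervocalic voicing): /t/ is a voiceless stop between vowels /e/ and /o/, so it voices to [d]. /t/ is a voiceless stop between vowels /i/ and /u/, so it voices to [d]. /nizetoumritukma/ → nizedoumridukma.
Rule 3 (nasal place assimilation): /m/ precedes the alveolar consonant /r/, so it assimilates in place to [n]. /nizedoumridukma/ → nizedounridukma.

nizedounridukma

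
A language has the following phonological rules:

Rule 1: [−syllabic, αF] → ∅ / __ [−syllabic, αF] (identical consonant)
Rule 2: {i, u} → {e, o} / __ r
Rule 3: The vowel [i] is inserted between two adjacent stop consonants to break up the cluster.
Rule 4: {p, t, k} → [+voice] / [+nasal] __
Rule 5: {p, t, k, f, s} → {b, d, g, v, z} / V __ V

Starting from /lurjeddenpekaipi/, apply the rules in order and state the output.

lorjedenbegaibi

Rule 1 (degemination): /dd/ is a geminate; the first /d/ deletes. /lurjeddenpekaipi/ → lurjedenpekaipi.
Rule 2 (pre-rhotic lowering): /u/ is a high vowel immediately before /r/, so it lowers to [o]. /lurjedenpekaipi/ → lorjedenpekaipi.
Rule 3 (stop-cluster i-epenthesis): no segment meets the environment; /lorjedenpekaipi/ is unchanged.
Rule 4 (post-nasal voicing): /p/ is a voiceless stop immediately after the nasal /n/, so it voices to [b]. /lorjedenpekaipi/ → lorjedenbekaipi.
Rule 5 (intervocalic voicing): /k/ is a voiceless obstruent between vowels /e/ and /a/, so it voices to [g]. /p/ is a voiceless obstruent between vowels /i/ and /i/, so it voices to [b]. /lorjedenbekaipi/ → lorjedenbegaibi.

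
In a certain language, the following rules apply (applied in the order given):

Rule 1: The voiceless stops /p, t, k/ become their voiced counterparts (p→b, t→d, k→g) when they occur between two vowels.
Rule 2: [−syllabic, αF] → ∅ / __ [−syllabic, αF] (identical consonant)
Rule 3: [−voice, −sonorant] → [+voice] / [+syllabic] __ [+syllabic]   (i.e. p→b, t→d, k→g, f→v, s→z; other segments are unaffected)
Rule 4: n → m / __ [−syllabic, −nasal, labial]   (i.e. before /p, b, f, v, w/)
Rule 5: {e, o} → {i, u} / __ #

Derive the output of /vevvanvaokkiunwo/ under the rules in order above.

vevamvaogiumwu

Rule 1 (intervocalic voicing): no segment meets the environment; /vevvanvaokkiunwo/ is unchanged.
Rule 2 (degemination): /vv/ is a geminate; the first /v/ deletes. /kk/ is a geminate; the first /k/ deletes. /vevvanvaokkiunwo/ → vevanvaokiunwo.
Rule 3 (intervocalic voicing): /k/ is a voiceless obstruent between vowels /o/ and /i/, so it voices to [g]. /vevanvaokiunwo/ → vevanvaogiunwo.
Rule 4 (nasal place assimilation): /n/ precedes the labial consonant /v/, so it assimilates in place to [m]. /n/ precedes the labial consonant /w/, so it assimilates in place to [m]. /vevanvaogiunwo/ → vevamvaogiumwo.
Rule 5 (final vowel raising): /o/ is a mid vowel in word-final position, so it raises to [u]. /vevamvaogiumwo/ → vevamvaogiumwu.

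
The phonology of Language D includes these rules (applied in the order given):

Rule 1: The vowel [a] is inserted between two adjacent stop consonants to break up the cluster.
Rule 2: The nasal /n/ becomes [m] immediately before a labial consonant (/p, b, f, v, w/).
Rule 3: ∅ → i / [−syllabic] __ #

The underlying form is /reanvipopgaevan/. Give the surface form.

Rule 1 (stop-cluster a-epenthesis): /p/ and /g/ form a stop–stop cluster, so [a] is inserted between them. /reanvipopgaevan/ → reanvipopagaevan.
Rule 2 (nasal place assimilation): /n/ precedes the labial consonant /v/, so it assimilates in place to [m]. /reanvipopagaevan/ → reamvipopagaevan.
Rule 3 (final i-epenthesis): the form ends in the consonant /n/, so [i] is inserted word-finally. /reamvipopagaevan/ → reamvipopagaevani.

reamvipopagaevani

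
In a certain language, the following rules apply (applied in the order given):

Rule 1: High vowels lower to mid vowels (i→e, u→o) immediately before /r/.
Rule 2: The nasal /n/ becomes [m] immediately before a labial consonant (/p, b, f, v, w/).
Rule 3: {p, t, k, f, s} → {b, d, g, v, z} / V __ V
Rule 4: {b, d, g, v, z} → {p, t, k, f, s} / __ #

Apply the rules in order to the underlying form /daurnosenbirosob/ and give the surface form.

daornozemberozop

Rule 1 (pre-rhotic lowering): /u/ is a high vowel immediately before /r/, so it lowers to [o]. /i/ is a high vowel immediately before /r/, so it lowers to [e]. /daurnosenbirosob/ → daornosenberosob.
Rule 2 (nasal place assimilation): /n/ precedes the labial consonant /b/, so it assimilates in place to [m]. /daornosenberosob/ → daornosemberosob.
Rule 3 (intervocalic voicing): /s/ is a voiceless obstruent between vowels /o/ and /e/, so it voices to [z]. /s/ is a voiceless obstruent between vowels /o/ and /o/, so it voices to [z]. /daornosemberosob/ → daornozemberozob.
Rule 4 (final devoicing): /b/ is a voiced obstruent in word-final position, so it devoices to [p]. /daornozemberozob/ → daornozemberozop.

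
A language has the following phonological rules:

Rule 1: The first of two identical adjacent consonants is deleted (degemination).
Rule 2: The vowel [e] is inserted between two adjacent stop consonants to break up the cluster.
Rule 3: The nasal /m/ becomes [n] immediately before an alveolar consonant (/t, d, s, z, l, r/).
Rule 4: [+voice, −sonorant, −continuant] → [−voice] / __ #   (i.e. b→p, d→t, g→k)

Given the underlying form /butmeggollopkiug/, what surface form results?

butmegolopekiuk

Rule 1 (degemination): /gg/ is a geminate; the first /g/ deletes. /ll/ is a geminate; the first /l/ deletes. /butmeggollopkiug/ → butmegolopkiug.
Rule 2 (stop-cluster e-epenthesis): /p/ and /k/ form a stop–stop cluster, so [e] is inserted between them. /butmegolopkiug/ → butmegolopekiug.
Rule 3 (nasal place assimilation): no segment meets the environment; /butmegolopekiug/ is unchanged.
Rule 4 (final devoicing): /g/ is a voiced stop in word-final position, so it devoices to [k]. /butmegolopekiug/ → butmegolopekiuk.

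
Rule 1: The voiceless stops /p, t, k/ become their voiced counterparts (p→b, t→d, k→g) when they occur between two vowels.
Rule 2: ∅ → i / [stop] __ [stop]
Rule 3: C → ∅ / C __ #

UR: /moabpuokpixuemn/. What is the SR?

Rule 1 (intervocalic voicing): no segment meets the environment; /moabpuokpixuemn/ is unchanged.
Rule 2 (stop-cluster i-epenthesis): /b/ and /p/ form a stop–stop cluster, so [i] is inserted between them. /k/ and /p/ form a stop–stop cluster, so [i] is inserted between them. /moabpuokpixuemn/ → moabipuokipixuemn.
Rule 3 (final cluster simplification): /n/ is the second consonant of a word-final cluster /mn/, so it deletes. /moabipuokipixuemn/ → moabipuokipixuem.

moabipuokipixuem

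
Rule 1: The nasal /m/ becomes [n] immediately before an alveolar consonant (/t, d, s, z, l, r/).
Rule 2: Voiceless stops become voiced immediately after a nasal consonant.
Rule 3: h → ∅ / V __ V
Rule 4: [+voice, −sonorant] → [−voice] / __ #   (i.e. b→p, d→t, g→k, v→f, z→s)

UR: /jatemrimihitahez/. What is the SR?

Rule 1 (nasal place assimilation): /m/ precedes the alveolar consonant /r/, so it assimilates in place to [n]. /jatemrimihitahez/ → jatenrimihitahez.
Rule 2 (post-nasal voicing): no segment meets the environment; /jatenrimihitahez/ is unchanged.
Rule 3 (intervocalic h-deletion): /h/ occurs between vowels /i/ and /i/, so it deletes. /h/ occurs between vowels /a/ and /e/, so it deletes. /jatenrimihitahez/ → jatenrimiitaez.
Rule 4 (final devoicing): /z/ is a voiced obstruent in word-final position, so it devoices to [s]. /jatenrimiitaez/ → jatenrimiitaes.

jatenrimiitaes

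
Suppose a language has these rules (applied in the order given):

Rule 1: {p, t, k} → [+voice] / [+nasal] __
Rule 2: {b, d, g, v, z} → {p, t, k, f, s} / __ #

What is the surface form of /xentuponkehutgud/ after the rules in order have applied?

xendupongehutgut

Rule 1 (post-nasal voicing): /t/ is a voiceless stop immediately after the nasal /n/, so it voices to [d]. /k/ is a voiceless stop immediately after the nasal /n/, so it voices to [g]. /xentuponkehutgud/ → xendupongehutgud.
Rule 2 (final devoicing): /d/ is a voiced obstruent in word-final position, so it devoices to [t]. /xendupongehutgud/ → xendupongehutgut.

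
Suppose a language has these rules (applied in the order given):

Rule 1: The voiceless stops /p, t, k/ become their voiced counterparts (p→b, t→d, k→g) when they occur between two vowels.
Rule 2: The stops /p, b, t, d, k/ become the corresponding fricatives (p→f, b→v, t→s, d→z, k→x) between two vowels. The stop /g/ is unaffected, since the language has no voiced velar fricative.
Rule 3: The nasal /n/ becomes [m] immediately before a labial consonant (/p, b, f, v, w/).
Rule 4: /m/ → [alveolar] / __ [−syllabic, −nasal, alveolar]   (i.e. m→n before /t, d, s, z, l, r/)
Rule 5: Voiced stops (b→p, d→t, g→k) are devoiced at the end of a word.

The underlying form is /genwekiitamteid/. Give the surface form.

gemwegiizanteit

Rule 1 (intervocalic voicing): /k/ is a voiceless stop between vowels /e/ and /i/, so it voices to [g]. /t/ is a voiceless stop between vowels /i/ and /a/, so it voices to [d]. /genwekiitamteid/ → genwegiidamteid.
Rule 2 (intervocalic spirantization): /d/ is a stop between vowels /i/ and /a/, so it spirantizes to the fricative [z]. /genwegiidamteid/ → genwegiizamteid.
Rule 3 (nasal place assimilation): /n/ precedes the labial consonant /w/, so it assimilates in place to [m]. /genwegiizamteid/ → gemwegiizamteid.
Rule 4 (nasal place assimilation): /m/ precedes the alveolar consonant /t/, so it assimilates in place to [n]. /gemwegiizamteid/ → gemwegiizanteid.
Rule 5 (final devoicing): /d/ is a voiced stop in word-final position, so it devoices to [t]. /gemwegiizanteid/ → gemwegiizanteit.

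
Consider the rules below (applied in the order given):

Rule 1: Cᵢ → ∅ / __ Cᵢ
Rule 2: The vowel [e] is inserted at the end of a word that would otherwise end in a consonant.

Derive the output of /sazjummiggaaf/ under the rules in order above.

Rule 1 (degemination): /mm/ is a geminate; the first /m/ deletes. /gg/ is a geminate; the first /g/ deletes. /sazjummiggaaf/ → sazjumigaaf.
Rule 2 (final e-epenthesis): the form ends in the consonant /f/, so [e] is inserted word-finally. /sazjumigaaf/ → sazjumigaafe.

sazjumigaafe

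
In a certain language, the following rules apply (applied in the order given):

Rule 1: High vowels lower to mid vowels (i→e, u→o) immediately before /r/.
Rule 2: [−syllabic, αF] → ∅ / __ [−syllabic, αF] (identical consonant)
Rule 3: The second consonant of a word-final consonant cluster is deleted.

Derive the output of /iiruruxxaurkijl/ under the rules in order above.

ieroruxaorkij

Rule 1 (pre-rhotic lowering): /i/ is a high vowel immediately before /r/, so it lowers to [e]. /u/ is a high vowel immediately before /r/, so it lowers to [o]. /u/ is a high vowel immediately before /r/, so it lowers to [o]. /iiruruxxaurkijl/ → ieroruxxaorkijl.
Rule 2 (degemination): /xx/ is a geminate; the first /x/ deletes. /ieroruxxaorkijl/ → ieroruxaorkijl.
Rule 3 (final cluster simplification): /l/ is the second consonant of a word-final cluster /jl/, so it deletes. /ieroruxaorkijl/ → ieroruxaorkij.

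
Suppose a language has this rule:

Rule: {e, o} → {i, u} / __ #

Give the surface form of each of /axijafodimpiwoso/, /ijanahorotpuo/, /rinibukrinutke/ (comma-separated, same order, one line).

axijafodimpiwosu, ijanahorotpuu, rinibukrinutki

/axijafodimpiwoso/: /o/ is a mid vowel in word-final position, so it raises to [u]. → [axijafodimpiwosu].
/ijanahorotpuo/: /o/ is a mid vowel in word-final position, so it raises to [u]. → [ijanahorotpuu].
/rinibukrinutke/: /e/ is a mid vowel in word-final position, so it raises to [i]. → [rinibukrinutki].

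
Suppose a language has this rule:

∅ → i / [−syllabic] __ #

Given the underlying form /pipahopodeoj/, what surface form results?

pipahopodeoji

the form ends in the consonant /j/, so [i] is inserted word-finally.
Surface form: [pipahopodeoji].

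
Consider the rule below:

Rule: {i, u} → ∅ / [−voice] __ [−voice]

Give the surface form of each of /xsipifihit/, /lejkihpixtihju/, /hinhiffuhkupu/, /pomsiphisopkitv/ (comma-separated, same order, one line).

xspfht, lejkhpxthju, hinhffhkpu, pomsphsopktv

/xsipifihit/: /i/ is a high vowel flanked by voiceless consonants /s/ and /p/, so it deletes. /i/ is a high vowel flanked by voiceless consonants /p/ and /f/, so it deletes. /i/ is a high vowel flanked by voiceless consonants /f/ and /h/, so it deletes. /i/ is a high vowel flanked by voiceless consonants /h/ and /t/, so it deletes. → [xspfht].
/lejkihpixtihju/: /i/ is a high vowel flanked by voiceless consonants /k/ and /h/, so it deletes. /i/ is a high vowel flanked by voiceless consonants /p/ and /x/, so it deletes. /i/ is a high vowel flanked by voiceless consonants /t/ and /h/, so it deletes. → [lejkhpxthju].
/hinhiffuhkupu/: /i/ is a high vowel flanked by voiceless consonants /h/ and /f/, so it deletes. /u/ is a high vowel flanked by voiceless consonants /f/ and /h/, so it deletes. /u/ is a high vowel flanked by voiceless consonants /k/ and /p/, so it deletes. → [hinhffhkpu].
/pomsiphisopkitv/: /i/ is a high vowel flanked by voiceless consonants /s/ and /p/, so it deletes. /i/ is a high vowel flanked by voiceless consonants /h/ and /s/, so it deletes. /i/ is a high vowel flanked by voiceless consonants /k/ and /t/, so it deletes. → [pomsphsopktv].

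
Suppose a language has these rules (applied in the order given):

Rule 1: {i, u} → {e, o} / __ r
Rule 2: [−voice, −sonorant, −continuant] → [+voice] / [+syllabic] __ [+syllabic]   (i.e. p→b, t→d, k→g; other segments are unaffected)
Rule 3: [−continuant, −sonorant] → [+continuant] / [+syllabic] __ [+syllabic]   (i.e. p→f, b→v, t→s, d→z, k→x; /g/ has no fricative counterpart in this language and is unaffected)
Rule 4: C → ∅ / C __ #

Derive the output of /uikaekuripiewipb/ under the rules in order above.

Rule 1 (pre-rhotic lowering): /u/ is a high vowel immediately before /r/, so it lowers to [o]. /uikaekuripiewipb/ → uikaekoripiewipb.
Rule 2 (intervocalic voicing): /k/ is a voiceless stop between vowels /i/ and /a/, so it voices to [g]. /k/ is a voiceless stop between vowels /e/ and /o/, so it voices to [g]. /p/ is a voiceless stop between vowels /i/ and /i/, so it voices to [b]. /uikaekoripiewipb/ → uigaegoribiewipb.
Rule 3 (intervocalic spirantization): /b/ is a stop between vowels /i/ and /i/, so it spirantizes to the fricative [v]. /uigaegoribiewipb/ → uigaegoriviewipb.
Rule 4 (final cluster simplification): /b/ is the second consonant of a word-final cluster /pb/, so it deletes. /uigaegoriviewipb/ → uigaegoriviewip.

uigaegoriviewip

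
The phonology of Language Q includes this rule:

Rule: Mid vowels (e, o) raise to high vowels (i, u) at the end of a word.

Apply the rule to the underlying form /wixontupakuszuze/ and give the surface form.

/e/ is a mid vowel in word-final position, so it raises to [i].
The other instance of /o/ does not occur in the required environment and remains unchanged.
Surface form: [wixontupakuszuzi].

wixontupakuszuzi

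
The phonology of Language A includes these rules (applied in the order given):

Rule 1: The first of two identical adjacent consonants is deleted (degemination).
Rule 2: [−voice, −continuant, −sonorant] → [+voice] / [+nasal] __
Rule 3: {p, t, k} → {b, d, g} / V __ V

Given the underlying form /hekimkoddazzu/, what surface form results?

hegimgodazu

Rule 1 (degemination): /dd/ is a geminate; the first /d/ deletes. /zz/ is a geminate; the first /z/ deletes. /hekimkoddazzu/ → hekimkodazu.
Rule 2 (post-nasal voicing): /k/ is a voiceless stop immediately after the nasal /m/, so it voices to [g]. /hekimkodazu/ → hekimgodazu.
Rule 3 (intervocalic voicing): /k/ is a voiceless stop between vowels /e/ and /i/, so it voices to [g]. /hekimgodazu/ → hegimgodazu.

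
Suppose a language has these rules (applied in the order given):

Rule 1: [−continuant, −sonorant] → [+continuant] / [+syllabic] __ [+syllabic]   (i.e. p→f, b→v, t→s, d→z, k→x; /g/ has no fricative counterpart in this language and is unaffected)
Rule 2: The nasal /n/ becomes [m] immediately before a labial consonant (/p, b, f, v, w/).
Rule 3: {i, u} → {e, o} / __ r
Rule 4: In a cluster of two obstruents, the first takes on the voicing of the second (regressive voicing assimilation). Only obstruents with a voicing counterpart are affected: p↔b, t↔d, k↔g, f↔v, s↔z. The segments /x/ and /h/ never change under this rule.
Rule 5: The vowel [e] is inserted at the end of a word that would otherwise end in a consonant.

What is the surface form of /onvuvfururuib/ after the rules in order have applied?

Rule 1 (intervocalic spirantization): no segment meets the environment; /onvuvfururuib/ is unchanged.
Rule 2 (nasal place assimilation): /n/ precedes the labial consonant /v/, so it assimilates in place to [m]. /onvuvfururuib/ → omvuvfururuib.
Rule 3 (pre-rhotic lowering): /u/ is a high vowel immediately before /r/, so it lowers to [o]. /u/ is a high vowel immediately before /r/, so it lowers to [o]. /omvuvfururuib/ → omvuvfororuib.
Rule 4 (regressive voicing assimilation): /v/ precedes the voiceless obstruent /f/, so it devoices to [f] by assimilation. /omvuvfororuib/ → omvuffororuib.
Rule 5 (final e-epenthesis): the form ends in the consonant /b/, so [e] is inserted word-finally. /omvuffororuib/ → omvuffororuibe.

omvuffororuibe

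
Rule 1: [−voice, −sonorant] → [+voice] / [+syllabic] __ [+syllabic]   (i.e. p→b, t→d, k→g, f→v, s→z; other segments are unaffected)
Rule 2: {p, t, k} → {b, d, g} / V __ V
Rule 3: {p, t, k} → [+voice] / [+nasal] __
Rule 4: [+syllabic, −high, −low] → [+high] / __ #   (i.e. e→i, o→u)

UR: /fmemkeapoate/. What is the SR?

Rule 1 (intervocalic voicing): /p/ is a voiceless obstruent between vowels /a/ and /o/, so it voices to [b]. /t/ is a voiceless obstruent between vowels /a/ and /e/, so it voices to [d]. /fmemkeapoate/ → fmemkeaboade.
Rule 2 (intervocalic voicing): no segment meets the environment; /fmemkeaboade/ is unchanged.
Rule 3 (post-nasal voicing): /k/ is a voiceless stop immediately after the nasal /m/, so it voices to [g]. /fmemkeaboade/ → fmemgeaboade.
Rule 4 (final vowel raising): /e/ is a mid vowel in word-final position, so it raises to [i]. /fmemgeaboade/ → fmemgeaboadi.

fmemgeaboadi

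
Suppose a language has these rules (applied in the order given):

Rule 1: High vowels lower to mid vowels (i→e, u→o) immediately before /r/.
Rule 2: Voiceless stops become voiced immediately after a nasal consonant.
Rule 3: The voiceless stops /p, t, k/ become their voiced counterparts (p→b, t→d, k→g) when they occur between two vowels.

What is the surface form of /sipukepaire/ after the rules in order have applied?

sibugebaere

Rule 1 (pre-rhotic lowering): /i/ is a high vowel immediately before /r/, so it lowers to [e]. /sipukepaire/ → sipukepaere.
Rule 2 (post-nasal voicing): no segment meets the environment; /sipukepaere/ is unchanged.
Rule 3 (intervocalic voicing): /p/ is a voiceless stop between vowels /i/ and /u/, so it voices to [b]. /k/ is a voiceless stop between vowels /u/ and /e/, so it voices to [g]. /p/ is a voiceless stop between vowels /e/ and /a/, so it voices to [b]. /sipukepaere/ → sibugebaere.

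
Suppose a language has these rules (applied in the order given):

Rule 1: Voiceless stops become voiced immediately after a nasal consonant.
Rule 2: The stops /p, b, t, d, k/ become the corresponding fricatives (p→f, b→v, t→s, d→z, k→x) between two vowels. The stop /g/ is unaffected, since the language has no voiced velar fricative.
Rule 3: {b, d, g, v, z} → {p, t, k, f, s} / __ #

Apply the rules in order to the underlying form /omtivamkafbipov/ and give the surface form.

Rule 1 (post-nasal voicing): /t/ is a voiceless stop immediately after the nasal /m/, so it voices to [d]. /k/ is a voiceless stop immediately after the nasal /m/, so it voices to [g]. /omtivamkafbipov/ → omdivamgafbipov.
Rule 2 (intervocalic spirantization): /p/ is a stop between vowels /i/ and /o/, so it spirantizes to the fricative [f]. /omdivamgafbipov/ → omdivamgafbifov.
Rule 3 (final devoicing): /v/ is a voiced obstruent in word-final position, so it devoices to [f]. /omdivamgafbifov/ → omdivamgafbifof.

omdivamgafbifof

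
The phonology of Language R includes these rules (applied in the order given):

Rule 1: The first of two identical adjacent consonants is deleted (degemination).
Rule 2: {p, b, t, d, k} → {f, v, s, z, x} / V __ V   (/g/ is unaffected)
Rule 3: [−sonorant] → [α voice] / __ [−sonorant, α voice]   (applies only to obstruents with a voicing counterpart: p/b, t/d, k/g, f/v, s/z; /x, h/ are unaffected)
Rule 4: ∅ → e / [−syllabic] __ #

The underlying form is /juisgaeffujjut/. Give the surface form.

juizgaefujute

Rule 1 (degemination): /ff/ is a geminate; the first /f/ deletes. /jj/ is a geminate; the first /j/ deletes. /juisgaeffujjut/ → juisgaefujut.
Rule 2 (intervocalic spirantization): no segment meets the environment; /juisgaefujut/ is unchanged.
Rule 3 (regressive voicing assimilation): /s/ precedes the voiced obstruent /g/, so it voices to [z] by assimilation. /juisgaefujut/ → juizgaefujut.
Rule 4 (final e-epenthesis): the form ends in the consonant /t/, so [e] is inserted word-finally. /juizgaefujut/ → juizgaefujute.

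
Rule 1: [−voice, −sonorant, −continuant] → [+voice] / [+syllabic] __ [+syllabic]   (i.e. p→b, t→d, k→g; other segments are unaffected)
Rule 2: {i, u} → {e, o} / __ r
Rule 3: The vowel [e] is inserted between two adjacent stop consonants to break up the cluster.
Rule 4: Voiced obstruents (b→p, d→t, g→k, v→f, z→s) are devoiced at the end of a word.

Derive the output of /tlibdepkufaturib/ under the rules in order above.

tlibedepekufadorip

Rule 1 (intervocalic voicing): /t/ is a voiceless stop between vowels /a/ and /u/, so it voices to [d]. /tlibdepkufaturib/ → tlibdepkufadurib.
Rule 2 (pre-rhotic lowering): /u/ is a high vowel immediately before /r/, so it lowers to [o]. /tlibdepkufadurib/ → tlibdepkufadorib.
Rule 3 (stop-cluster e-epenthesis): /b/ and /d/ form a stop–stop cluster, so [e] is inserted between them. /p/ and /k/ form a stop–stop cluster, so [e] is inserted between them. /tlibdepkufadorib/ → tlibedepekufadorib.
Rule 4 (final devoicing): /b/ is a voiced obstruent in word-final position, so it devoices to [p]. /tlibedepekufadorib/ → tlibedepekufadorip.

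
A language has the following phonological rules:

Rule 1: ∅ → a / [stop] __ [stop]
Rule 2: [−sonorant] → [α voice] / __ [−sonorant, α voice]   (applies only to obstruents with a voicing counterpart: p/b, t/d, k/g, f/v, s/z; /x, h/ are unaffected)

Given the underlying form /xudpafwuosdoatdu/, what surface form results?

Rule 1 (stop-cluster a-epenthesis): /d/ and /p/ form a stop–stop cluster, so [a] is inserted between them. /t/ and /d/ form a stop–stop cluster, so [a] is inserted between them. /xudpafwuosdoatdu/ → xudapafwuosdoatadu.
Rule 2 (regressive voicing assimilation): /s/ precedes the voiced obstruent /d/, so it voices to [z] by assimilation. /xudapafwuosdoatadu/ → xudapafwuozdoatadu.

xudapafwuozdoatadu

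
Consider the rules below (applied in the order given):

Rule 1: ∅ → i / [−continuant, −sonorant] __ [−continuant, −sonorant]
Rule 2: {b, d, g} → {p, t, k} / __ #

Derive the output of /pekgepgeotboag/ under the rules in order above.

Rule 1 (stop-cluster i-epenthesis): /k/ and /g/ form a stop–stop cluster, so [i] is inserted between them. /p/ and /g/ form a stop–stop cluster, so [i] is inserted between them. /t/ and /b/ form a stop–stop cluster, so [i] is inserted between them. /pekgepgeotboag/ → pekigepigeotiboag.
Rule 2 (final devoicing): /g/ is a voiced stop in word-final position, so it devoices to [k]. /pekigepigeotiboag/ → pekigepigeotiboak.

pekigepigeotiboak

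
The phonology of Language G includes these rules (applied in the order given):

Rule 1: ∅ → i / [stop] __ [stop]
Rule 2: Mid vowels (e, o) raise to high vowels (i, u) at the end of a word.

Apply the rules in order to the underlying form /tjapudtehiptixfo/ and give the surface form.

Rule 1 (stop-cluster i-epenthesis): /d/ and /t/ form a stop–stop cluster, so [i] is inserted between them. /p/ and /t/ form a stop–stop cluster, so [i] is inserted between them. /tjapudtehiptixfo/ → tjapuditehipitixfo.
Rule 2 (final vowel raising): /o/ is a mid vowel in word-final position, so it raises to [u]. /tjapuditehipitixfo/ → tjapuditehipitixfu.

tjapuditehipitixfu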